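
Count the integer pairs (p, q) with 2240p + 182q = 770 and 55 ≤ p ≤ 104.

4

gcd(2240, 182) = 14  (2240 = 12·182 + 56, 182 = 3·56 + 14, 56 = 4·14).
Back-substituting, 2240·(-3) + 182·(37) = 14.
Scale by 55: particular solution (-165, 2035); reduce p mod 13: (4, -45).
General solution: p = 4 + 13t, q = -45 - 160t for integer t.
55 ≤ 4 + 13t ≤ 104 gives t ∈ [4, 7], which is 4 values.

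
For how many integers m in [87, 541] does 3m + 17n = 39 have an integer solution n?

gcd(17, 3):
  17 = 5*3 + 2
  3 = 1*2 + 1
  2 = 2*1
so gcd(17, 3) = 1.
Back-substitute for Bézout coefficients:
  1 = 3 - 1*2
  ... = 3*(6) + 17*(-1)
Scale by 39: particular solution (234, -39); reduce m mod 17: (13, 0).
General solution: m = 13 + 17t, n = 0 - 3t for integer t.
87 ≤ 13 + 17t ≤ 541 gives t ∈ [5, 31], which is 27 values.

27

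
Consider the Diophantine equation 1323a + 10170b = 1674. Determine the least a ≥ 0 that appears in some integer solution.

278

gcd(10170, 1323) = 9  (10170 = 7·1323 + 909, 1323 = 1·909 + 414, 909 = 2·414 + 81, 414 = 5·81 + 9, 81 = 9·9).
9 divides 1674, so solutions exist.
Back-substituting, 1323·(123) + 10170·(-16) = 9.
Scale by 1674/9 = 186: (a₀, b₀) = (22878, -2976).
General solution: a = 22878 + 1130t, b = -2976 - 147t for integer t.
a ≥ 0: smallest is 22878 mod 1130 = 278 (at t = -20), with b = -36.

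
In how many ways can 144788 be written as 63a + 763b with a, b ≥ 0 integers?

21

gcd(763, 63) = 7.
By Bézout, 63·(-12) + 763·(1) = 7.
One solution: (94, 182).
General: a = 94 + 109t, b = 182 - 9t.
a ≥ 0 ⇒ t ≥ 0; b ≥ 0 ⇒ t ≤ 20. So t ∈ [0, 20]: 21 solutions.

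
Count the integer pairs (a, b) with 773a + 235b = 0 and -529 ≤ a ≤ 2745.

14

gcd(773, 235) = 1  (773 = 3*235 + 68, 235 = 3*68 + 31, 68 = 2*31 + 6, 31 = 5*6 + 1, 6 = 6*1).
Back-substituting, 773*(-38) + 235*(125) = 1.
Scale by 0: particular solution (0, 0); reduce a mod 235: (0, 0).
General solution: a = 0 + 235t, b = 0 - 773t for integer t.
-529 ≤ 0 + 235t ≤ 2745 gives t ∈ [-2, 11], which is 14 values.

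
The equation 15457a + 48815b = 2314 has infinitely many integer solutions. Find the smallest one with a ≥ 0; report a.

gcd(48815, 15457) = 13  (48815 = 3×15457 + 2444, 15457 = 6×2444 + 793, 2444 = 3×793 + 65, 793 = 12×65 + 13, 65 = 5×13).
13 divides 2314, so solutions exist.
Back-substituting, 15457×(739) + 48815×(-234) = 13.
Scale by 2314/13 = 178: (a₀, b₀) = (131542, -41652).
General solution: a = 131542 + 3755t, b = -41652 - 1189t for integer t.
a ≥ 0: smallest is 131542 mod 3755 = 117 (at t = -35), with b = -37.

117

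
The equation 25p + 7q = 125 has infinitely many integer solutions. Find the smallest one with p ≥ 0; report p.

5

gcd(25, 7):
  25 = 3*7 + 4
  7 = 1*4 + 3
  4 = 1*3 + 1
  3 = 3*1
so gcd(25, 7) = 1.
1 divides 125, so solutions exist.
Back-substitute for Bézout coefficients:
  1 = 4 - 1*3
  ... = 25*(2) + 7*(-7)
Scale by 125/1 = 125: (p₀, q₀) = (250, -875).
General solution: p = 250 + 7t, q = -875 - 25t for integer t.
p ≥ 0: smallest is 250 mod 7 = 5 (at t = -35), with q = 0.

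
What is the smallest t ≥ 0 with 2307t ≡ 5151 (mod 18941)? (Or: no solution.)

618

gcd(18941, 2307):
  18941 = 8*2307 + 485
  2307 = 4*485 + 367
  485 = 1*367 + 118
  367 = 3*118 + 13
  118 = 9*13 + 1
  13 = 13*1
so gcd(18941, 2307) = 1.
1 divides 5151, so solutions exist.
Back-substitute for Bézout coefficients:
  1 = 118 - 9*13
  ... = 2307*(-1445) + 18941*(176)
So 2307*(-1445) ≡ 1 (mod 18941); multiply by 5151: t ≡ -7443195 (mod 18941).
Smallest nonnegative: t = -7443195 mod 18941 = 618.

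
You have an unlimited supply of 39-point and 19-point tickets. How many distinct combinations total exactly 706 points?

Need nonnegative integers with 39j + 19k = 706.
gcd(39, 19) = 1, and 39·(1) + 19·(-2) = 1.
So (j₀, k₀) = (706, -1412); general j = 706 + 19t, k = -1412 - 39t.
j ≥ 0 ⇒ t ≥ -37; k ≥ 0 ⇒ t ≤ -37. That's 1 value of t.

1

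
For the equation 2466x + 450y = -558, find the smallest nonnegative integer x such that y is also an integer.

12

gcd(2466, 450):
  2466 = 5*450 + 216
  450 = 2*216 + 18
  216 = 12*18
so gcd(2466, 450) = 18.
18 divides -558, so solutions exist.
Back-substitute for Bézout coefficients:
  18 = 450 - 2*216
  ... = 2466*(-2) + 450*(11)
Scale by -558/18 = -31: (x₀, y₀) = (62, -341).
General solution: x = 62 + 25t, y = -341 - 137t for integer t.
x ≥ 0: smallest is 62 mod 25 = 12 (at t = -2), with y = -67.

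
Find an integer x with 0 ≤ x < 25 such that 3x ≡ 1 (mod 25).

17

gcd(25, 3):
  25 = 8·3 + 1
  3 = 3·1
so gcd(25, 3) = 1.
Back-substitute for Bézout coefficients:
  1 = 25 - 8·3
  ... = 3·(-8) + 25·(1)
So 3·-8 ≡ 1 (mod 25), and -8 mod 25 = 17.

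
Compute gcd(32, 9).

gcd(32, 9):
  32 = 3×9 + 5
  9 = 1×5 + 4
  5 = 1×4 + 1
  4 = 4×1
so gcd(32, 9) = 1.

1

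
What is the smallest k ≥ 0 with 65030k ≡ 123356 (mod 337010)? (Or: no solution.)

gcd(337010, 65030) = 10  (337010 = 5*65030 + 11860, 65030 = 5*11860 + 5730, 11860 = 2*5730 + 400, 5730 = 14*400 + 130, 400 = 3*130 + 10, 130 = 13*10).
10 does not divide 123356, so the congruence has no solution.

no solution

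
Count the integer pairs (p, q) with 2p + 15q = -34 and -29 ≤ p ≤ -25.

gcd(15, 2) = 1  (15 = 7×2 + 1, 2 = 2×1).
Back-substituting, 2×(-7) + 15×(1) = 1.
Scale by -34: particular solution (238, -34); reduce p mod 15: (13, -4).
General solution: p = 13 + 15t, q = -4 - 2t for integer t.
-29 ≤ 13 + 15t ≤ -25 gives t ∈ [-2, -3], which is 0 values.

0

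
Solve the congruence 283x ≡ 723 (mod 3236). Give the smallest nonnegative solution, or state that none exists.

2461

gcd(3236, 283):
  3236 = 11×283 + 123
  283 = 2×123 + 37
  123 = 3×37 + 12
  37 = 3×12 + 1
  12 = 12×1
so gcd(3236, 283) = 1.
1 divides 723, so solutions exist.
Back-substitute for Bézout coefficients:
  1 = 37 - 3×12
  ... = 283×(263) + 3236×(-23)
So 283×(263) ≡ 1 (mod 3236); multiply by 723: x ≡ 190149 (mod 3236).
Smallest nonnegative: x = 190149 mod 3236 = 2461.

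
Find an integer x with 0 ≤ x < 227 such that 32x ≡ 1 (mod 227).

149

gcd(227, 32) = 1.
By Bézout, 32·(-78) + 227·(11) = 1.
So 32·-78 ≡ 1 (mod 227), and -78 mod 227 = 149.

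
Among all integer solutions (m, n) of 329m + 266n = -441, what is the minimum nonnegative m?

gcd(329, 266) = 7.
7 divides -441, so solutions exist.
By Bézout, 329*(17) + 266*(-21) = 7.
Scale by -441/7 = -63: (m₀, n₀) = (-1071, 1323).
General solution: m = -1071 + 38t, n = 1323 - 47t for integer t.
m ≥ 0: smallest is -1071 mod 38 = 31 (at t = 29), with n = -40.

31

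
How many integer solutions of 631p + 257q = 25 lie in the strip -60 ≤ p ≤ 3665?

15

gcd(631, 257):
  631 = 2*257 + 117
  257 = 2*117 + 23
  117 = 5*23 + 2
  23 = 11*2 + 1
  2 = 2*1
so gcd(631, 257) = 1.
Back-substitute for Bézout coefficients:
  1 = 23 - 11*2
  ... = 631*(-123) + 257*(302)
Scale by 25: particular solution (-3075, 7550); reduce p mod 257: (9, -22).
General solution: p = 9 + 257t, q = -22 - 631t for integer t.
-60 ≤ 9 + 257t ≤ 3665 gives t ∈ [0, 14], which is 15 values.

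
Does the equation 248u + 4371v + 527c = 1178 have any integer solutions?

yes

gcd(4371, 248) = 31.
gcd(31, 527) = 31.
31 divides 1178, so integer solutions exist.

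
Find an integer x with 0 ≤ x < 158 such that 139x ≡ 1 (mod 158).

133

gcd(158, 139):
  158 = 1*139 + 19
  139 = 7*19 + 6
  19 = 3*6 + 1
  6 = 6*1
so gcd(158, 139) = 1.
Back-substitute for Bézout coefficients:
  1 = 19 - 3*6
  ... = 139*(-25) + 158*(22)
So 139*-25 ≡ 1 (mod 158), and -25 mod 158 = 133.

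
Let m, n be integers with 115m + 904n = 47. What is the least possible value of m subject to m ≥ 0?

645

gcd(904, 115):
  904 = 7×115 + 99
  115 = 1×99 + 16
  99 = 6×16 + 3
  16 = 5×3 + 1
  3 = 3×1
so gcd(904, 115) = 1.
1 divides 47, so solutions exist.
Back-substitute for Bézout coefficients:
  1 = 16 - 5×3
  ... = 115×(283) + 904×(-36)
Scale by 47/1 = 47: (m₀, n₀) = (13301, -1692).
General solution: m = 13301 + 904t, n = -1692 - 115t for integer t.
m ≥ 0: smallest is 13301 mod 904 = 645 (at t = -14), with n = -82.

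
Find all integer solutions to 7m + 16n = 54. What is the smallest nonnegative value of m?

gcd(16, 7):
  16 = 2*7 + 2
  7 = 3*2 + 1
  2 = 2*1
so gcd(16, 7) = 1.
1 divides 54, so solutions exist.
Back-substitute for Bézout coefficients:
  1 = 7 - 3*2
  ... = 7*(7) + 16*(-3)
Scale by 54/1 = 54: (m₀, n₀) = (378, -162).
General solution: m = 378 + 16t, n = -162 - 7t for integer t.
m ≥ 0: smallest is 378 mod 16 = 10 (at t = -23), with n = -1.

10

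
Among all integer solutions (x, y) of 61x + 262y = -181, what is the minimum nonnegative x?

113

gcd(262, 61):
  262 = 4·61 + 18
  61 = 3·18 + 7
  18 = 2·7 + 4
  7 = 1·4 + 3
  4 = 1·3 + 1
  3 = 3·1
so gcd(262, 61) = 1.
1 divides -181, so solutions exist.
Back-substitute for Bézout coefficients:
  1 = 4 - 1·3
  ... = 61·(-73) + 262·(17)
Scale by -181/1 = -181: (x₀, y₀) = (13213, -3077).
General solution: x = 13213 + 262t, y = -3077 - 61t for integer t.
x ≥ 0: smallest is 13213 mod 262 = 113 (at t = -50), with y = -27.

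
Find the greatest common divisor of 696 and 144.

gcd(696, 144) = 24  (696 = 4×144 + 120, 144 = 1×120 + 24, 120 = 5×24).

24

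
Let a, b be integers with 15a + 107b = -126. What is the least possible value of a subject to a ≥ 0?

13

gcd(107, 15):
  107 = 7*15 + 2
  15 = 7*2 + 1
  2 = 2*1
so gcd(107, 15) = 1.
1 divides -126, so solutions exist.
Back-substitute for Bézout coefficients:
  1 = 15 - 7*2
  ... = 15*(50) + 107*(-7)
Scale by -126/1 = -126: (a₀, b₀) = (-6300, 882).
General solution: a = -6300 + 107t, b = 882 - 15t for integer t.
a ≥ 0: smallest is -6300 mod 107 = 13 (at t = 59), with b = -3.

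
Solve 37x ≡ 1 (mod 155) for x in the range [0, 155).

gcd(155, 37) = 1  (155 = 4*37 + 7, 37 = 5*7 + 2, 7 = 3*2 + 1, 2 = 2*1).
Back-substituting, 37*(-67) + 155*(16) = 1.
So 37*-67 ≡ 1 (mod 155), and -67 mod 155 = 88.

88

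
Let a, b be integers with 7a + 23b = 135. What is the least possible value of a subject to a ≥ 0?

16

gcd(23, 7) = 1  (23 = 3×7 + 2, 7 = 3×2 + 1, 2 = 2×1).
1 divides 135, so solutions exist.
Back-substituting, 7×(10) + 23×(-3) = 1.
Scale by 135/1 = 135: (a₀, b₀) = (1350, -405).
General solution: a = 1350 + 23t, b = -405 - 7t for integer t.
a ≥ 0: smallest is 1350 mod 23 = 16 (at t = -58), with b = 1.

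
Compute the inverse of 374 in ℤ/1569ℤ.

gcd(1569, 374) = 1.
By Bézout, 374·(-172) + 1569·(41) = 1.
So 374·-172 ≡ 1 (mod 1569), and -172 mod 1569 = 1397.

1397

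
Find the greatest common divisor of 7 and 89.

1

gcd(89, 7):
  89 = 12*7 + 5
  7 = 1*5 + 2
  5 = 2*2 + 1
  2 = 2*1
so gcd(89, 7) = 1.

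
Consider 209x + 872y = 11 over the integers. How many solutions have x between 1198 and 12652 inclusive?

gcd(872, 209) = 1  (872 = 4*209 + 36, 209 = 5*36 + 29, 36 = 1*29 + 7, 29 = 4*7 + 1, 7 = 7*1).
Back-substituting, 209*(121) + 872*(-29) = 1.
Scale by 11: particular solution (1331, -319); reduce x mod 872: (459, -110).
General solution: x = 459 + 872t, y = -110 - 209t for integer t.
1198 ≤ 459 + 872t ≤ 12652 gives t ∈ [1, 13], which is 13 values.

13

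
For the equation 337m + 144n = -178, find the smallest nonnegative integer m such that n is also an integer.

14

gcd(337, 144) = 1  (337 = 2·144 + 49, 144 = 2·49 + 46, 49 = 1·46 + 3, 46 = 15·3 + 1, 3 = 3·1).
1 divides -178, so solutions exist.
Back-substituting, 337·(-47) + 144·(110) = 1.
Scale by -178/1 = -178: (m₀, n₀) = (8366, -19580).
General solution: m = 8366 + 144t, n = -19580 - 337t for integer t.
m ≥ 0: smallest is 8366 mod 144 = 14 (at t = -58), with n = -34.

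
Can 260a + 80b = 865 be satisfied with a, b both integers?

gcd(260, 80) = 20  (260 = 3·80 + 20, 80 = 4·20).
20 does not divide 865 (remainder 5), so no integer solutions.

no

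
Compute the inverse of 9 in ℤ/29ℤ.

13

gcd(29, 9):
  29 = 3*9 + 2
  9 = 4*2 + 1
  2 = 2*1
so gcd(29, 9) = 1.
Back-substitute for Bézout coefficients:
  1 = 9 - 4*2
  ... = 9*(13) + 29*(-4)
So 9*13 ≡ 1 (mod 29), and 13 mod 29 = 13.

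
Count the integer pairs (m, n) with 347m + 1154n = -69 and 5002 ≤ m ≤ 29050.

21

gcd(1154, 347):
  1154 = 3*347 + 113
  347 = 3*113 + 8
  113 = 14*8 + 1
  8 = 8*1
so gcd(1154, 347) = 1.
Back-substitute for Bézout coefficients:
  1 = 113 - 14*8
  ... = 347*(-143) + 1154*(43)
Scale by -69: particular solution (9867, -2967); reduce m mod 1154: (635, -191).
General solution: m = 635 + 1154t, n = -191 - 347t for integer t.
5002 ≤ 635 + 1154t ≤ 29050 gives t ∈ [4, 24], which is 21 values.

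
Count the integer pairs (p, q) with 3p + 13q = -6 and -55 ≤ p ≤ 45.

gcd(13, 3) = 1.
By Bézout, 3*(-4) + 13*(1) = 1.
Particular solution: (11, -3).
General solution: p = 11 + 13t, q = -3 - 3t for integer t.
-55 ≤ 11 + 13t ≤ 45 gives t ∈ [-5, 2], which is 8 values.

8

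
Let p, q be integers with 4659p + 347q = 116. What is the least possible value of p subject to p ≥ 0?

gcd(4659, 347) = 1  (4659 = 13·347 + 148, 347 = 2·148 + 51, 148 = 2·51 + 46, 51 = 1·46 + 5, 46 = 9·5 + 1, 5 = 5·1).
1 divides 116, so solutions exist.
Back-substituting, 4659·(68) + 347·(-913) = 1.
Scale by 116/1 = 116: (p₀, q₀) = (7888, -105908).
General solution: p = 7888 + 347t, q = -105908 - 4659t for integer t.
p ≥ 0: smallest is 7888 mod 347 = 254 (at t = -22), with q = -3410.

254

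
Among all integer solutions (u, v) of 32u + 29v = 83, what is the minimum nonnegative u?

18

gcd(32, 29):
  32 = 1·29 + 3
  29 = 9·3 + 2
  3 = 1·2 + 1
  2 = 2·1
so gcd(32, 29) = 1.
1 divides 83, so solutions exist.
Back-substitute for Bézout coefficients:
  1 = 3 - 1·2
  ... = 32·(10) + 29·(-11)
Scale by 83/1 = 83: (u₀, v₀) = (830, -913).
General solution: u = 830 + 29t, v = -913 - 32t for integer t.
u ≥ 0: smallest is 830 mod 29 = 18 (at t = -28), with v = -17.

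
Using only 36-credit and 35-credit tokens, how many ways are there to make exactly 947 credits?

Need nonnegative integers with 36j + 35k = 947.
gcd(36, 35) = 1, and 36·(1) + 35·(-1) = 1.
So (j₀, k₀) = (947, -947); general j = 947 + 35t, k = -947 - 36t.
j ≥ 0 ⇒ t ≥ -27; k ≥ 0 ⇒ t ≤ -27. That's 1 value of t.

1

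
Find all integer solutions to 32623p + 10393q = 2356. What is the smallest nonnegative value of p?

88

gcd(32623, 10393) = 19  (32623 = 3×10393 + 1444, 10393 = 7×1444 + 285, 1444 = 5×285 + 19, 285 = 15×19).
19 divides 2356, so solutions exist.
Back-substituting, 32623×(36) + 10393×(-113) = 19.
Scale by 2356/19 = 124: (p₀, q₀) = (4464, -14012).
General solution: p = 4464 + 547t, q = -14012 - 1717t for integer t.
p ≥ 0: smallest is 4464 mod 547 = 88 (at t = -8), with q = -276.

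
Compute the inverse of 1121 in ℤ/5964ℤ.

3389

gcd(5964, 1121) = 1.
By Bézout, 1121·(-2575) + 5964·(484) = 1.
So 1121·-2575 ≡ 1 (mod 5964), and -2575 mod 5964 = 3389.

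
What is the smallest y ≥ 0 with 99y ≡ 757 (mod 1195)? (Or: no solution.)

gcd(1195, 99) = 1  (1195 = 12×99 + 7, 99 = 14×7 + 1, 7 = 7×1).
1 divides 757, so solutions exist.
Back-substituting, 99×(169) + 1195×(-14) = 1.
So 99×(169) ≡ 1 (mod 1195); multiply by 757: y ≡ 127933 (mod 1195).
Smallest nonnegative: y = 127933 mod 1195 = 68.

68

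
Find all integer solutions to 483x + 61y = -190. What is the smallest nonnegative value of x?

38

gcd(483, 61) = 1.
1 divides -190, so solutions exist.
By Bézout, 483·(12) + 61·(-95) = 1.
Scale by -190/1 = -190: (x₀, y₀) = (-2280, 18050).
General solution: x = -2280 + 61t, y = 18050 - 483t for integer t.
x ≥ 0: smallest is -2280 mod 61 = 38 (at t = 38), with y = -304.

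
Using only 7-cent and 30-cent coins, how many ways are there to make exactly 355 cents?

1

Need nonnegative integers with 7j + 30k = 355.
gcd(7, 30) = 1, and 7·(13) + 30·(-3) = 1.
So (j₀, k₀) = (4615, -1065); general j = 4615 + 30t, k = -1065 - 7t.
j ≥ 0 ⇒ t ≥ -153; k ≥ 0 ⇒ t ≤ -153. That's 1 value of t.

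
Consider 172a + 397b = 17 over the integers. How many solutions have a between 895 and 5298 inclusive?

11

gcd(397, 172):
  397 = 2×172 + 53
  172 = 3×53 + 13
  53 = 4×13 + 1
  13 = 13×1
so gcd(397, 172) = 1.
Back-substitute for Bézout coefficients:
  1 = 53 - 4×13
  ... = 172×(-30) + 397×(13)
Scale by 17: particular solution (-510, 221); reduce a mod 397: (284, -123).
General solution: a = 284 + 397t, b = -123 - 172t for integer t.
895 ≤ 284 + 397t ≤ 5298 gives t ∈ [2, 12], which is 11 values.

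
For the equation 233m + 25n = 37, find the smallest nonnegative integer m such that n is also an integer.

gcd(233, 25):
  233 = 9·25 + 8
  25 = 3·8 + 1
  8 = 8·1
so gcd(233, 25) = 1.
1 divides 37, so solutions exist.
Back-substitute for Bézout coefficients:
  1 = 25 - 3·8
  ... = 233·(-3) + 25·(28)
Scale by 37/1 = 37: (m₀, n₀) = (-111, 1036).
General solution: m = -111 + 25t, n = 1036 - 233t for integer t.
m ≥ 0: smallest is -111 mod 25 = 14 (at t = 5), with n = -129.

14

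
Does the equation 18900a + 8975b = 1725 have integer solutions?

gcd(18900, 8975):
  18900 = 2×8975 + 950
  8975 = 9×950 + 425
  950 = 2×425 + 100
  425 = 4×100 + 25
  100 = 4×25
so gcd(18900, 8975) = 25.
25 divides 1725, so integer solutions exist.

yes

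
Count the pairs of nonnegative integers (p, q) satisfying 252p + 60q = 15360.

gcd(252, 60) = 12  (252 = 4*60 + 12, 60 = 5*12).
Back-substituting, 252*(1) + 60*(-4) = 12.
Scale by 1280: one solution is (1280, -5120). Reduce p mod 5: (0, 256).
General: p = 0 + 5t, q = 256 - 21t.
p ≥ 0 ⇒ t ≥ 0; q ≥ 0 ⇒ t ≤ 12. So t ∈ [0, 12]: 13 solutions.

13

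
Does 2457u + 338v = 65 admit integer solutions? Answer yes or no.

yes

gcd(2457, 338) = 13.
13 divides 65, so integer solutions exist.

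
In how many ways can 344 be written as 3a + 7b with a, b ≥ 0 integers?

gcd(7, 3) = 1  (7 = 2*3 + 1, 3 = 3*1).
Back-substituting, 3*(-2) + 7*(1) = 1.
Scale by 344: one solution is (-688, 344). Reduce a mod 7: (5, 47).
General: a = 5 + 7t, b = 47 - 3t.
a ≥ 0 ⇒ t ≥ 0; b ≥ 0 ⇒ t ≤ 15. So t ∈ [0, 15]: 16 solutions.

16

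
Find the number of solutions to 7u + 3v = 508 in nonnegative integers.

gcd(7, 3) = 1.
By Bézout, 7×(1) + 3×(-2) = 1.
One solution: (1, 167).
General: u = 1 + 3t, v = 167 - 7t.
u ≥ 0 ⇒ t ≥ 0; v ≥ 0 ⇒ t ≤ 23. So t ∈ [0, 23]: 24 solutions.

24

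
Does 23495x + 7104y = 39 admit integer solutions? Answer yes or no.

no

gcd(23495, 7104) = 37  (23495 = 3·7104 + 2183, 7104 = 3·2183 + 555, 2183 = 3·555 + 518, 555 = 1·518 + 37, 518 = 14·37).
37 does not divide 39 (remainder 2), so no integer solutions.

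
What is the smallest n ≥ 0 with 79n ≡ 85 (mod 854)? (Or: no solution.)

gcd(854, 79):
  854 = 10×79 + 64
  79 = 1×64 + 15
  64 = 4×15 + 4
  15 = 3×4 + 3
  4 = 1×3 + 1
  3 = 3×1
so gcd(854, 79) = 1.
1 divides 85, so solutions exist.
Back-substitute for Bézout coefficients:
  1 = 4 - 1×3
  ... = 79×(-227) + 854×(21)
So 79×(-227) ≡ 1 (mod 854); multiply by 85: n ≡ -19295 (mod 854).
Smallest nonnegative: n = -19295 mod 854 = 347.

347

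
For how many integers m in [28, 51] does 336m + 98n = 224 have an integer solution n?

3

gcd(336, 98) = 14.
By Bézout, 336·(-2) + 98·(7) = 14.
Particular solution: (3, -8).
General solution: m = 3 + 7t, n = -8 - 24t for integer t.
28 ≤ 3 + 7t ≤ 51 gives t ∈ [4, 6], which is 3 values.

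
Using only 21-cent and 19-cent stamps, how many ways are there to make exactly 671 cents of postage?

2

Need nonnegative integers with 21j + 19k = 671.
gcd(21, 19) = 1, and 21·(-9) + 19·(10) = 1.
So (j₀, k₀) = (-6039, 6710); general j = -6039 + 19t, k = 6710 - 21t.
j ≥ 0 ⇒ t ≥ 318; k ≥ 0 ⇒ t ≤ 319. That's 2 values of t.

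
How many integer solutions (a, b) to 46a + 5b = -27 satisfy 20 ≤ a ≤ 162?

28

gcd(46, 5) = 1.
By Bézout, 46·(1) + 5·(-9) = 1.
Particular solution: (3, -33).
General solution: a = 3 + 5t, b = -33 - 46t for integer t.
20 ≤ 3 + 5t ≤ 162 gives t ∈ [4, 31], which is 28 values.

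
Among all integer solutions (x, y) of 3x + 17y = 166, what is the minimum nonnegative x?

10

gcd(17, 3):
  17 = 5*3 + 2
  3 = 1*2 + 1
  2 = 2*1
so gcd(17, 3) = 1.
1 divides 166, so solutions exist.
Back-substitute for Bézout coefficients:
  1 = 3 - 1*2
  ... = 3*(6) + 17*(-1)
Scale by 166/1 = 166: (x₀, y₀) = (996, -166).
General solution: x = 996 + 17t, y = -166 - 3t for integer t.
x ≥ 0: smallest is 996 mod 17 = 10 (at t = -58), with y = 8.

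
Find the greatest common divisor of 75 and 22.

gcd(75, 22):
  75 = 3×22 + 9
  22 = 2×9 + 4
  9 = 2×4 + 1
  4 = 4×1
so gcd(75, 22) = 1.

1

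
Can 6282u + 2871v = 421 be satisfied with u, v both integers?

gcd(6282, 2871) = 9.
9 does not divide 421 (remainder 7), so no integer solutions.

no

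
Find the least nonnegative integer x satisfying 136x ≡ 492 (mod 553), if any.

gcd(553, 136):
  553 = 4×136 + 9
  136 = 15×9 + 1
  9 = 9×1
so gcd(553, 136) = 1.
1 divides 492, so solutions exist.
Back-substitute for Bézout coefficients:
  1 = 136 - 15×9
  ... = 136×(61) + 553×(-15)
So 136×(61) ≡ 1 (mod 553); multiply by 492: x ≡ 30012 (mod 553).
Smallest nonnegative: x = 30012 mod 553 = 150.

150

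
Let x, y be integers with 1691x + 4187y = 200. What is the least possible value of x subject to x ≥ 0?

gcd(4187, 1691) = 1.
1 divides 200, so solutions exist.
By Bézout, 1691·(-827) + 4187·(334) = 1.
Scale by 200/1 = 200: (x₀, y₀) = (-165400, 66800).
General solution: x = -165400 + 4187t, y = 66800 - 1691t for integer t.
x ≥ 0: smallest is -165400 mod 4187 = 2080 (at t = 40), with y = -840.

2080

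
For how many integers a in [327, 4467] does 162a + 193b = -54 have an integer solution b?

21

gcd(193, 162) = 1.
By Bézout, 162*(56) + 193*(-47) = 1.
Particular solution: (64, -54).
General solution: a = 64 + 193t, b = -54 - 162t for integer t.
327 ≤ 64 + 193t ≤ 4467 gives t ∈ [2, 22], which is 21 values.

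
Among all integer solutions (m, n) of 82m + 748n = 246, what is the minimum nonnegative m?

gcd(748, 82):
  748 = 9*82 + 10
  82 = 8*10 + 2
  10 = 5*2
so gcd(748, 82) = 2.
2 divides 246, so solutions exist.
Back-substitute for Bézout coefficients:
  2 = 82 - 8*10
  ... = 82*(73) + 748*(-8)
Scale by 246/2 = 123: (m₀, n₀) = (8979, -984).
General solution: m = 8979 + 374t, n = -984 - 41t for integer t.
m ≥ 0: smallest is 8979 mod 374 = 3 (at t = -24), with n = 0.

3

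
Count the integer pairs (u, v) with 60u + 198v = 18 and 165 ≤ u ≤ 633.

gcd(198, 60):
  198 = 3×60 + 18
  60 = 3×18 + 6
  18 = 3×6
so gcd(198, 60) = 6.
Back-substitute for Bézout coefficients:
  6 = 60 - 3×18
  ... = 60×(10) + 198×(-3)
Scale by 3: particular solution (30, -9); reduce u mod 33: (30, -9).
General solution: u = 30 + 33t, v = -9 - 10t for integer t.
165 ≤ 30 + 33t ≤ 633 gives t ∈ [5, 18], which is 14 values.

14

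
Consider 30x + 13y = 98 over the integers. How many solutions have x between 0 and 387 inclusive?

gcd(30, 13) = 1.
By Bézout, 30*(-3) + 13*(7) = 1.
Particular solution: (5, -4).
General solution: x = 5 + 13t, y = -4 - 30t for integer t.
0 ≤ 5 + 13t ≤ 387 gives t ∈ [0, 29], which is 30 values.

30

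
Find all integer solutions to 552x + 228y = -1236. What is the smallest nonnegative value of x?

gcd(552, 228) = 12  (552 = 2×228 + 96, 228 = 2×96 + 36, 96 = 2×36 + 24, 36 = 1×24 + 12, 24 = 2×12).
12 divides -1236, so solutions exist.
Back-substituting, 552×(-7) + 228×(17) = 12.
Scale by -1236/12 = -103: (x₀, y₀) = (721, -1751).
General solution: x = 721 + 19t, y = -1751 - 46t for integer t.
x ≥ 0: smallest is 721 mod 19 = 18 (at t = -37), with y = -49.

18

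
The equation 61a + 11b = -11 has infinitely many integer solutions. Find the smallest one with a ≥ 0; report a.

0

gcd(61, 11):
  61 = 5*11 + 6
  11 = 1*6 + 5
  6 = 1*5 + 1
  5 = 5*1
so gcd(61, 11) = 1.
1 divides -11, so solutions exist.
Back-substitute for Bézout coefficients:
  1 = 6 - 1*5
  ... = 61*(2) + 11*(-11)
Scale by -11/1 = -11: (a₀, b₀) = (-22, 121).
General solution: a = -22 + 11t, b = 121 - 61t for integer t.
a ≥ 0: smallest is -22 mod 11 = 0 (at t = 2), with b = -1.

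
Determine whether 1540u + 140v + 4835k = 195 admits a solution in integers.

yes

gcd(1540, 140):
  1540 = 11×140
so gcd(1540, 140) = 140.
gcd(140, 4835) = 5.
5 divides 195, so integer solutions exist.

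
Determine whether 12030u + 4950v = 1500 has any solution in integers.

gcd(12030, 4950) = 30.
30 divides 1500, so integer solutions exist.

yes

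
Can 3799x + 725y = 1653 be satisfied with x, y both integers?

yes

gcd(3799, 725) = 29.
29 divides 1653, so integer solutions exist.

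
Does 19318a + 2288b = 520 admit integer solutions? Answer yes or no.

yes

gcd(19318, 2288) = 26.
26 divides 520, so integer solutions exist.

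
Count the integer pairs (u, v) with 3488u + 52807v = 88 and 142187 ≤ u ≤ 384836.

gcd(52807, 3488) = 1.
By Bézout, 3488*(4012) + 52807*(-265) = 1.
Particular solution: (36214, -2392).
General solution: u = 36214 + 52807t, v = -2392 - 3488t for integer t.
142187 ≤ 36214 + 52807t ≤ 384836 gives t ∈ [3, 6], which is 4 values.

4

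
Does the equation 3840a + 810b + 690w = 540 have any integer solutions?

gcd(3840, 810) = 30  (3840 = 4×810 + 600, 810 = 1×600 + 210, 600 = 2×210 + 180, 210 = 1×180 + 30, 180 = 6×30).
gcd(30, 690) = 30.
30 divides 540, so integer solutions exist.

yes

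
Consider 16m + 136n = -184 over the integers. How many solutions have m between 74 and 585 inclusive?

30

gcd(136, 16) = 8.
By Bézout, 16·(-8) + 136·(1) = 8.
Particular solution: (14, -3).
General solution: m = 14 + 17t, n = -3 - 2t for integer t.
74 ≤ 14 + 17t ≤ 585 gives t ∈ [4, 33], which is 30 values.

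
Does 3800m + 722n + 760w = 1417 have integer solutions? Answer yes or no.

no

gcd(3800, 722):
  3800 = 5×722 + 190
  722 = 3×190 + 152
  190 = 1×152 + 38
  152 = 4×38
so gcd(3800, 722) = 38.
gcd(38, 760) = 38.
38 does not divide 1417 (remainder 11), so no integer solutions.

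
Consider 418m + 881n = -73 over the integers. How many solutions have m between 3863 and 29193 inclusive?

gcd(881, 418) = 1  (881 = 2*418 + 45, 418 = 9*45 + 13, 45 = 3*13 + 6, 13 = 2*6 + 1, 6 = 6*1).
Back-substituting, 418*(137) + 881*(-65) = 1.
Scale by -73: particular solution (-10001, 4745); reduce m mod 881: (571, -271).
General solution: m = 571 + 881t, n = -271 - 418t for integer t.
3863 ≤ 571 + 881t ≤ 29193 gives t ∈ [4, 32], which is 29 values.

29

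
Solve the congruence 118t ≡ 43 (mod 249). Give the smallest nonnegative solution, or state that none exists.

70

gcd(249, 118):
  249 = 2×118 + 13
  118 = 9×13 + 1
  13 = 13×1
so gcd(249, 118) = 1.
1 divides 43, so solutions exist.
Back-substitute for Bézout coefficients:
  1 = 118 - 9×13
  ... = 118×(19) + 249×(-9)
So 118×(19) ≡ 1 (mod 249); multiply by 43: t ≡ 817 (mod 249).
Smallest nonnegative: t = 817 mod 249 = 70.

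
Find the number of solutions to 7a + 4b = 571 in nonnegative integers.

21

gcd(7, 4) = 1  (7 = 1·4 + 3, 4 = 1·3 + 1, 3 = 3·1).
Back-substituting, 7·(-1) + 4·(2) = 1.
Scale by 571: one solution is (-571, 1142). Reduce a mod 4: (1, 141).
General: a = 1 + 4t, b = 141 - 7t.
a ≥ 0 ⇒ t ≥ 0; b ≥ 0 ⇒ t ≤ 20. So t ∈ [0, 20]: 21 solutions.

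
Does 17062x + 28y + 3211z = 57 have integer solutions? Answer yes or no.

gcd(17062, 28):
  17062 = 609*28 + 10
  28 = 2*10 + 8
  10 = 1*8 + 2
  8 = 4*2
so gcd(17062, 28) = 2.
gcd(2, 3211) = 1.
1 divides 57, so integer solutions exist.

yes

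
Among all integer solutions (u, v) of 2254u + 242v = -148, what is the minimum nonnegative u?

49

gcd(2254, 242) = 2.
2 divides -148, so solutions exist.
By Bézout, 2254*(-35) + 242*(326) = 2.
Scale by -148/2 = -74: (u₀, v₀) = (2590, -24124).
General solution: u = 2590 + 121t, v = -24124 - 1127t for integer t.
u ≥ 0: smallest is 2590 mod 121 = 49 (at t = -21), with v = -457.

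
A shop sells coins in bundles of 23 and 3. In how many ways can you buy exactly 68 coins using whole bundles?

Need nonnegative integers with 23j + 3k = 68.
gcd(23, 3) = 1, and 23·(-1) + 3·(8) = 1.
So (j₀, k₀) = (-68, 544); general j = -68 + 3t, k = 544 - 23t.
j ≥ 0 ⇒ t ≥ 23; k ≥ 0 ⇒ t ≤ 23. That's 1 value of t.

1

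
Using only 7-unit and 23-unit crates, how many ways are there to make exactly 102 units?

1

Need nonnegative integers with 7j + 23k = 102.
gcd(7, 23) = 1, and 7·(10) + 23·(-3) = 1.
So (j₀, k₀) = (1020, -306); general j = 1020 + 23t, k = -306 - 7t.
j ≥ 0 ⇒ t ≥ -44; k ≥ 0 ⇒ t ≤ -44. That's 1 value of t.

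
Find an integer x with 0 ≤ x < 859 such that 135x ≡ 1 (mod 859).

gcd(859, 135):
  859 = 6*135 + 49
  135 = 2*49 + 37
  49 = 1*37 + 12
  37 = 3*12 + 1
  12 = 12*1
so gcd(859, 135) = 1.
Back-substitute for Bézout coefficients:
  1 = 37 - 3*12
  ... = 135*(70) + 859*(-11)
So 135*70 ≡ 1 (mod 859), and 70 mod 859 = 70.

70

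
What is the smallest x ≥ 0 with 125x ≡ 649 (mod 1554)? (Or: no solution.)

gcd(1554, 125) = 1  (1554 = 12*125 + 54, 125 = 2*54 + 17, 54 = 3*17 + 3, 17 = 5*3 + 2, 3 = 1*2 + 1, 2 = 2*1).
1 divides 649, so solutions exist.
Back-substituting, 125*(-547) + 1554*(44) = 1.
So 125*(-547) ≡ 1 (mod 1554); multiply by 649: x ≡ -355003 (mod 1554).
Smallest nonnegative: x = -355003 mod 1554 = 863.

863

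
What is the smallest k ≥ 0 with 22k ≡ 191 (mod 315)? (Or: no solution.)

gcd(315, 22):
  315 = 14×22 + 7
  22 = 3×7 + 1
  7 = 7×1
so gcd(315, 22) = 1.
1 divides 191, so solutions exist.
Back-substitute for Bézout coefficients:
  1 = 22 - 3×7
  ... = 22×(43) + 315×(-3)
So 22×(43) ≡ 1 (mod 315); multiply by 191: k ≡ 8213 (mod 315).
Smallest nonnegative: k = 8213 mod 315 = 23.

23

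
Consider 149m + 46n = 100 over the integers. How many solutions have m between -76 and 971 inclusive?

gcd(149, 46):
  149 = 3×46 + 11
  46 = 4×11 + 2
  11 = 5×2 + 1
  2 = 2×1
so gcd(149, 46) = 1.
Back-substitute for Bézout coefficients:
  1 = 11 - 5×2
  ... = 149×(21) + 46×(-68)
Scale by 100: particular solution (2100, -6800); reduce m mod 46: (30, -95).
General solution: m = 30 + 46t, n = -95 - 149t for integer t.
-76 ≤ 30 + 46t ≤ 971 gives t ∈ [-2, 20], which is 23 values.

23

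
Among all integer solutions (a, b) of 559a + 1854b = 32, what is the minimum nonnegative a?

806

gcd(1854, 559) = 1  (1854 = 3·559 + 177, 559 = 3·177 + 28, 177 = 6·28 + 9, 28 = 3·9 + 1, 9 = 9·1).
1 divides 32, so solutions exist.
Back-substituting, 559·(199) + 1854·(-60) = 1.
Scale by 32/1 = 32: (a₀, b₀) = (6368, -1920).
General solution: a = 6368 + 1854t, b = -1920 - 559t for integer t.
a ≥ 0: smallest is 6368 mod 1854 = 806 (at t = -3), with b = -243.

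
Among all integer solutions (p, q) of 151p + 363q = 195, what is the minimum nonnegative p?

gcd(363, 151):
  363 = 2×151 + 61
  151 = 2×61 + 29
  61 = 2×29 + 3
  29 = 9×3 + 2
  3 = 1×2 + 1
  2 = 2×1
so gcd(363, 151) = 1.
1 divides 195, so solutions exist.
Back-substitute for Bézout coefficients:
  1 = 3 - 1×2
  ... = 151×(-125) + 363×(52)
Scale by 195/1 = 195: (p₀, q₀) = (-24375, 10140).
General solution: p = -24375 + 363t, q = 10140 - 151t for integer t.
p ≥ 0: smallest is -24375 mod 363 = 309 (at t = 68), with q = -128.

309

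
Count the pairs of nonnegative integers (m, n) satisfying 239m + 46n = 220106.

20

gcd(239, 46) = 1.
By Bézout, 239·(-5) + 46·(26) = 1.
One solution: (20, 4681).
General: m = 20 + 46t, n = 4681 - 239t.
m ≥ 0 ⇒ t ≥ 0; n ≥ 0 ⇒ t ≤ 19. So t ∈ [0, 19]: 20 solutions.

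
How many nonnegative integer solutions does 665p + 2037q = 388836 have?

2

gcd(2037, 665) = 7.
By Bézout, 665·(-49) + 2037·(16) = 7.
One solution: (162, 138).
General: p = 162 + 291t, q = 138 - 95t.
p ≥ 0 ⇒ t ≥ 0; q ≥ 0 ⇒ t ≤ 1. So t ∈ [0, 1]: 2 solutions.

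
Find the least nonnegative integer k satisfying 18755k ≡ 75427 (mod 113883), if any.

2864

gcd(113883, 18755) = 11.
11 divides 75427, so solutions exist.
By Bézout, 18755×(-2441) + 113883×(402) = 11.
So 18755×(-2441) ≡ 11 (mod 113883); multiply by 6857: k ≡ -16737937 (mod 10353).
Smallest nonnegative: k = -16737937 mod 10353 = 2864.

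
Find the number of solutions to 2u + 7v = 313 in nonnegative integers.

22

gcd(7, 2) = 1  (7 = 3*2 + 1, 2 = 2*1).
Back-substituting, 2*(-3) + 7*(1) = 1.
Scale by 313: one solution is (-939, 313). Reduce u mod 7: (6, 43).
General: u = 6 + 7t, v = 43 - 2t.
u ≥ 0 ⇒ t ≥ 0; v ≥ 0 ⇒ t ≤ 21. So t ∈ [0, 21]: 22 solutions.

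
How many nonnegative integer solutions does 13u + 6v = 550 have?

7

gcd(13, 6):
  13 = 2×6 + 1
  6 = 6×1
so gcd(13, 6) = 1.
Back-substitute for Bézout coefficients:
  1 = 13 - 2×6
  ... = 13×(1) + 6×(-2)
Scale by 550: one solution is (550, -1100). Reduce u mod 6: (4, 83).
General: u = 4 + 6t, v = 83 - 13t.
u ≥ 0 ⇒ t ≥ 0; v ≥ 0 ⇒ t ≤ 6. So t ∈ [0, 6]: 7 solutions.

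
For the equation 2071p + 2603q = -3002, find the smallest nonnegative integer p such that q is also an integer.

gcd(2603, 2071):
  2603 = 1·2071 + 532
  2071 = 3·532 + 475
  532 = 1·475 + 57
  475 = 8·57 + 19
  57 = 3·19
so gcd(2603, 2071) = 19.
19 divides -3002, so solutions exist.
Back-substitute for Bézout coefficients:
  19 = 475 - 8·57
  ... = 2071·(44) + 2603·(-35)
Scale by -3002/19 = -158: (p₀, q₀) = (-6952, 5530).
General solution: p = -6952 + 137t, q = 5530 - 109t for integer t.
p ≥ 0: smallest is -6952 mod 137 = 35 (at t = 51), with q = -29.

35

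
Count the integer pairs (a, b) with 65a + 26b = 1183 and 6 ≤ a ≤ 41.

18

gcd(65, 26) = 13.
By Bézout, 65·(1) + 26·(-2) = 13.
Particular solution: (1, 43).
General solution: a = 1 + 2t, b = 43 - 5t for integer t.
6 ≤ 1 + 2t ≤ 41 gives t ∈ [3, 20], which is 18 values.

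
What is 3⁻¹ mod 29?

gcd(29, 3) = 1.
By Bézout, 3*(10) + 29*(-1) = 1.
So 3*10 ≡ 1 (mod 29), and 10 mod 29 = 10.

10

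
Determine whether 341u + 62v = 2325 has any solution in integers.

yes

gcd(341, 62):
  341 = 5·62 + 31
  62 = 2·31
so gcd(341, 62) = 31.
31 divides 2325, so integer solutions exist.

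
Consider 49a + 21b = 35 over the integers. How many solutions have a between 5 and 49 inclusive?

15

gcd(49, 21) = 7.
By Bézout, 49*(1) + 21*(-2) = 7.
Particular solution: (2, -3).
General solution: a = 2 + 3t, b = -3 - 7t for integer t.
5 ≤ 2 + 3t ≤ 49 gives t ∈ [1, 15], which is 15 values.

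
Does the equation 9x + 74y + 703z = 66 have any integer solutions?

yes

gcd(74, 9) = 1  (74 = 8·9 + 2, 9 = 4·2 + 1, 2 = 2·1).
gcd(1, 703) = 1.
1 divides 66, so integer solutions exist.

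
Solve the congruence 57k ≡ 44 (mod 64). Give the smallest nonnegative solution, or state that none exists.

12

gcd(64, 57):
  64 = 1·57 + 7
  57 = 8·7 + 1
  7 = 7·1
so gcd(64, 57) = 1.
1 divides 44, so solutions exist.
Back-substitute for Bézout coefficients:
  1 = 57 - 8·7
  ... = 57·(9) + 64·(-8)
So 57·(9) ≡ 1 (mod 64); multiply by 44: k ≡ 396 (mod 64).
Smallest nonnegative: k = 396 mod 64 = 12.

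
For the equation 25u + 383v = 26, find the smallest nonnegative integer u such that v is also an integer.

47

gcd(383, 25) = 1  (383 = 15·25 + 8, 25 = 3·8 + 1, 8 = 8·1).
1 divides 26, so solutions exist.
Back-substituting, 25·(46) + 383·(-3) = 1.
Scale by 26/1 = 26: (u₀, v₀) = (1196, -78).
General solution: u = 1196 + 383t, v = -78 - 25t for integer t.
u ≥ 0: smallest is 1196 mod 383 = 47 (at t = -3), with v = -3.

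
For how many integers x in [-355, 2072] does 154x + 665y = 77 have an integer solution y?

gcd(665, 154) = 7  (665 = 4*154 + 49, 154 = 3*49 + 7, 49 = 7*7).
Back-substituting, 154*(13) + 665*(-3) = 7.
Scale by 11: particular solution (143, -33); reduce x mod 95: (48, -11).
General solution: x = 48 + 95t, y = -11 - 22t for integer t.
-355 ≤ 48 + 95t ≤ 2072 gives t ∈ [-4, 21], which is 26 values.

26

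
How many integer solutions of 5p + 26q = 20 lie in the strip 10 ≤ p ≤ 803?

gcd(26, 5) = 1  (26 = 5×5 + 1, 5 = 5×1).
Back-substituting, 5×(-5) + 26×(1) = 1.
Scale by 20: particular solution (-100, 20); reduce p mod 26: (4, 0).
General solution: p = 4 + 26t, q = 0 - 5t for integer t.
10 ≤ 4 + 26t ≤ 803 gives t ∈ [1, 30], which is 30 values.

30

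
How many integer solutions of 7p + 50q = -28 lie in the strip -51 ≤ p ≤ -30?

0

gcd(50, 7) = 1  (50 = 7*7 + 1, 7 = 7*1).
Back-substituting, 7*(-7) + 50*(1) = 1.
Scale by -28: particular solution (196, -28); reduce p mod 50: (46, -7).
General solution: p = 46 + 50t, q = -7 - 7t for integer t.
-51 ≤ 46 + 50t ≤ -30 gives t ∈ [-1, -2], which is 0 values.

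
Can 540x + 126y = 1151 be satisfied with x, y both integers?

no

gcd(540, 126) = 18  (540 = 4*126 + 36, 126 = 3*36 + 18, 36 = 2*18).
18 does not divide 1151 (remainder 17), so no integer solutions.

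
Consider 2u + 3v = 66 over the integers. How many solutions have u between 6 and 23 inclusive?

gcd(3, 2) = 1.
By Bézout, 2×(-1) + 3×(1) = 1.
Particular solution: (0, 22).
General solution: u = 0 + 3t, v = 22 - 2t for integer t.
6 ≤ 0 + 3t ≤ 23 gives t ∈ [2, 7], which is 6 values.

6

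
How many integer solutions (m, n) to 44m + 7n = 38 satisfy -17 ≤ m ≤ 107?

18

gcd(44, 7) = 1  (44 = 6·7 + 2, 7 = 3·2 + 1, 2 = 2·1).
Back-substituting, 44·(-3) + 7·(19) = 1.
Scale by 38: particular solution (-114, 722); reduce m mod 7: (5, -26).
General solution: m = 5 + 7t, n = -26 - 44t for integer t.
-17 ≤ 5 + 7t ≤ 107 gives t ∈ [-3, 14], which is 18 values.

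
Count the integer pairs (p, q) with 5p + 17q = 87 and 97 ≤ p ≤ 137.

3

gcd(17, 5) = 1.
By Bézout, 5*(7) + 17*(-2) = 1.
Particular solution: (14, 1).
General solution: p = 14 + 17t, q = 1 - 5t for integer t.
97 ≤ 14 + 17t ≤ 137 gives t ∈ [5, 7], which is 3 values.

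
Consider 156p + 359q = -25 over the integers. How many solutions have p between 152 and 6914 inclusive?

18

gcd(359, 156):
  359 = 2*156 + 47
  156 = 3*47 + 15
  47 = 3*15 + 2
  15 = 7*2 + 1
  2 = 2*1
so gcd(359, 156) = 1.
Back-substitute for Bézout coefficients:
  1 = 15 - 7*2
  ... = 156*(168) + 359*(-73)
Scale by -25: particular solution (-4200, 1825); reduce p mod 359: (108, -47).
General solution: p = 108 + 359t, q = -47 - 156t for integer t.
152 ≤ 108 + 359t ≤ 6914 gives t ∈ [1, 18], which is 18 values.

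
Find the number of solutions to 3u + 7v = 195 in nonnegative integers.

10

gcd(7, 3) = 1.
By Bézout, 3*(-2) + 7*(1) = 1.
One solution: (2, 27).
General: u = 2 + 7t, v = 27 - 3t.
u ≥ 0 ⇒ t ≥ 0; v ≥ 0 ⇒ t ≤ 9. So t ∈ [0, 9]: 10 solutions.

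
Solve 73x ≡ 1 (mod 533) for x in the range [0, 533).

gcd(533, 73) = 1  (533 = 7*73 + 22, 73 = 3*22 + 7, 22 = 3*7 + 1, 7 = 7*1).
Back-substituting, 73*(-73) + 533*(10) = 1.
So 73*-73 ≡ 1 (mod 533), and -73 mod 533 = 460.

460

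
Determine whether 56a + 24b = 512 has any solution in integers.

yes

gcd(56, 24) = 8.
8 divides 512, so integer solutions exist.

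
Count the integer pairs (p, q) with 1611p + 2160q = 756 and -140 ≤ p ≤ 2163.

gcd(2160, 1611) = 9  (2160 = 1·1611 + 549, 1611 = 2·549 + 513, 549 = 1·513 + 36, 513 = 14·36 + 9, 36 = 4·9).
Back-substituting, 1611·(59) + 2160·(-44) = 9.
Scale by 84: particular solution (4956, -3696); reduce p mod 240: (156, -116).
General solution: p = 156 + 240t, q = -116 - 179t for integer t.
-140 ≤ 156 + 240t ≤ 2163 gives t ∈ [-1, 8], which is 10 values.

10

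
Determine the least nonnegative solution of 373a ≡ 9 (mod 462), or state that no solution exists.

57

gcd(462, 373) = 1.
1 divides 9, so solutions exist.
By Bézout, 373·(109) + 462·(-88) = 1.
So 373·(109) ≡ 1 (mod 462); multiply by 9: a ≡ 981 (mod 462).
Smallest nonnegative: a = 981 mod 462 = 57.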